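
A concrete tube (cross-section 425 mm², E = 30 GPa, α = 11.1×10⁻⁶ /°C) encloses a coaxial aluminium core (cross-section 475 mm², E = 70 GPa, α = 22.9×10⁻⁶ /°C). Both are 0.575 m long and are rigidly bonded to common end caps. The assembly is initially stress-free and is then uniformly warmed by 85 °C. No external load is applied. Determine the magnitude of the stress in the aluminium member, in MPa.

Equilibrium of a rigid end plate with no external load gives equal and opposite internal forces ±P in the two members. Since α_{aluminium} > α_{concrete}, heating drives the aluminium into compression and the concrete into tension.
Equating the net (thermal + elastic) strains gives |α₁ − α₂|·ΔT = P·[1/(A₁E₁) + 1/(A₂E₂)].
|α₁ − α₂|·ΔT = 11.8×10⁻⁶ × 85 = 0.001003.
1/(A₁E₁) + 1/(A₂E₂) = 1/(425×30×10³) + 1/(475×70×10³) = 1.085×10⁻⁷ N⁻¹.
So P = 0.001003 / 1.085×10⁻⁷ = 9.244 kN.
σ_{aluminium} = P/A₂ = 9244/475 = 19.46 MPa, compressive.

σ ≈ 19.5 MPa (compressive)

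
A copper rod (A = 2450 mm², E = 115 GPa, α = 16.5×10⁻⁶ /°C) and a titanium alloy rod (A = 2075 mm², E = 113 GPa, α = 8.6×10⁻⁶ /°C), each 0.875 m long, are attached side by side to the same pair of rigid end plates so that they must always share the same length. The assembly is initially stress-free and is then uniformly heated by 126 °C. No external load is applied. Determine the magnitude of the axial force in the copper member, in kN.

P ≈ 127 kN (compressive in the copper)

Both members must finish at the same length. With the larger α, the copper tends to over-expand; the plates restrain it, putting the copper in compression and the titanium alloy in tension. With no external load the two internal forces are equal and opposite, magnitude P.
Equating the net (thermal + elastic) strains gives |α₁ − α₂|·ΔT = P·[1/(A₁E₁) + 1/(A₂E₂)].
|α₁ − α₂|·ΔT = 7.9×10⁻⁶ × 126 = 0.0009954.
1/(A₁E₁) + 1/(A₂E₂) = 1/(2450×115×10³) + 1/(2075×113×10³) = 7.814×10⁻⁹ N⁻¹.
So P = 0.0009954 / 7.814×10⁻⁹ = 127.4 kN.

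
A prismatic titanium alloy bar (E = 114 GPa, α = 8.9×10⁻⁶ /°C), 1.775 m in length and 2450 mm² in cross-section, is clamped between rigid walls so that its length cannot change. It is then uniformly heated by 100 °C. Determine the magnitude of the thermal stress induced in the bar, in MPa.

With length fixed, the mechanical strain must cancel the thermal strain αΔT = 8.9×10⁻⁶ × 100 = 890×10⁻⁶.
Hence σ = E·αΔT = 114×10³ × 890×10⁻⁶ = 101.5 MPa, compressive.

σ ≈ 101 MPa (compressive)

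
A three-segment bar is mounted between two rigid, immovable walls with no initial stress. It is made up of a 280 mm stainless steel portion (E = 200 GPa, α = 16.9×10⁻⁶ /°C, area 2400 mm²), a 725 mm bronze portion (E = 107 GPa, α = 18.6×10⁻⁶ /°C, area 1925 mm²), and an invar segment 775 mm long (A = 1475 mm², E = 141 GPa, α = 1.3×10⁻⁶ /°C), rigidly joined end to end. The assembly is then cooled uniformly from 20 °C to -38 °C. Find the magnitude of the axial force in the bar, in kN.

If the supports were absent, the total length change would be Σ αᵢΔT Lᵢ = 16.9×10⁻⁶×58×280 + 18.6×10⁻⁶×58×725 + 1.3×10⁻⁶×58×775 = 1.115 mm.
The rigid supports impose zero overall length change; the single axial force P common to all segments must satisfy P Σ Lᵢ/(AᵢEᵢ) = δ_free.
Σ Lᵢ/(AᵢEᵢ) = 280/(2400×200×10³) + 725/(1925×107×10³) + 775/(1475×141×10³) = 7.83×10⁻⁶ mm/N.
Hence P = δ_free / Σ(L/AE) = 1.115/7.83×10⁻⁶ = 142.4 kN (tensile).

P ≈ 142 kN (tensile)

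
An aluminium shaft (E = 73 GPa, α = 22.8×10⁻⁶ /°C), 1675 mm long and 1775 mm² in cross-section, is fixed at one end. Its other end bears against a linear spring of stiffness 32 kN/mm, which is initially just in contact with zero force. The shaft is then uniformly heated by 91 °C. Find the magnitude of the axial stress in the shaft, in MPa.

The unrestrained thermal change is αΔT L = 22.8×10⁻⁶ × 91 × 1675 = 3.475 mm.
Let P be the compressive force at the spring. The shaft shortens elastically by PL/(AE) and the spring compresses by P/k; together these equal δ_free.
P [ L/(AE) + 1/k ] = δ_free → P [ 1675/(1775×73×10³) + 1/(32×10³) ] = 3.475.
P = 3.475 / 4.418×10⁻⁵ = 78670 N.
σ = P/A = 78670/1775 = 44.32 MPa.

σ ≈ 44.3 MPa (compressive)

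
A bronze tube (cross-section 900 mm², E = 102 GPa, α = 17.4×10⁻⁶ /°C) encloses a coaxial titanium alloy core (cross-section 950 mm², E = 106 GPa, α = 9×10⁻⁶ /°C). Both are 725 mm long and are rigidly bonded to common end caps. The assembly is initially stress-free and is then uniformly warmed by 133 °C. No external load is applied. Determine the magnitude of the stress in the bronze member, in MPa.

The bronze has the larger α, so on heating it would change length more than the titanium alloy if both were free. The rigid plates force a common final length, so the bronze is put into compression and the titanium alloy into tension, with equal and opposite forces P (no external load).
Equating the net (thermal + elastic) strains gives |α₁ − α₂|·ΔT = P·[1/(A₁E₁) + 1/(A₂E₂)].
|α₁ − α₂|·ΔT = 8.4×10⁻⁶ × 133 = 0.001117.
1/(A₁E₁) + 1/(A₂E₂) = 1/(900×102×10³) + 1/(950×106×10³) = 2.082×10⁻⁸ N⁻¹.
P = 0.001117 / 2.082×10⁻⁸ = 53650 N = 53.65 kN.
σ_{bronze} = P/A₁ = 53650/900 = 59.61 MPa, compressive.

σ ≈ 59.6 MPa (compressive)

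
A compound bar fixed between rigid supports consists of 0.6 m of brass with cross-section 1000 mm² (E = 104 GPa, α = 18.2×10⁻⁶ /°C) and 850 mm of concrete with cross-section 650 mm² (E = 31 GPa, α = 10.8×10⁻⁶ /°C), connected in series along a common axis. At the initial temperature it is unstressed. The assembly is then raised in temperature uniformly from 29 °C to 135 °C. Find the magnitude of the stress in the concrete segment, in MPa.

Free thermal expansion of the whole bar: Σ αᵢΔT Lᵢ = 18.2×10⁻⁶×106×600 + 10.8×10⁻⁶×106×850 = 2.131 mm.
The rigid supports impose zero overall length change; the single axial force P common to all segments must satisfy P Σ Lᵢ/(AᵢEᵢ) = δ_free.
Σ Lᵢ/(AᵢEᵢ) = 600/(1000×104×10³) + 850/(650×31×10³) = 4.795×10⁻⁵ mm/N.
Hence P = δ_free / Σ(L/AE) = 2.131/4.795×10⁻⁵ = 44.43 kN (compressive).
σ_{concrete} = P / A = 44430 / 650 = 68.36 MPa.

σ ≈ 68.4 MPa (compressive)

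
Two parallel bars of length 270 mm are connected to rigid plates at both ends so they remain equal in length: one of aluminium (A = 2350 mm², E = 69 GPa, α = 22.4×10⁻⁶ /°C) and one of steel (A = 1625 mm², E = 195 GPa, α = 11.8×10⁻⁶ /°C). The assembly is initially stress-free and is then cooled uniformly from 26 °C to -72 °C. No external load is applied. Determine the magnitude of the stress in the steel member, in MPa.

σ ≈ 68.6 MPa (compressive)

The aluminium has the larger α, so on cooling it would change length more than the steel if both were free. The rigid plates force a common final length, so the aluminium is put into tension and the steel into compression, with equal and opposite forces P (no external load).
Compatibility of the two members (thermal + elastic change equal): (α₁ − α₂)ΔT = P·[1/(A₁E₁) + 1/(A₂E₂)].
|α₁ − α₂|·ΔT = 10.6×10⁻⁶ × 98 = 0.001039.
1/(A₁E₁) + 1/(A₂E₂) = 1/(2350×69×10³) + 1/(1625×195×10³) = 9.323×10⁻⁹ N⁻¹.
P = 0.001039 / 9.323×10⁻⁹ = 111400 N = 111.4 kN.
σ_{steel} = P/A₂ = 111400/1625 = 68.57 MPa, compressive.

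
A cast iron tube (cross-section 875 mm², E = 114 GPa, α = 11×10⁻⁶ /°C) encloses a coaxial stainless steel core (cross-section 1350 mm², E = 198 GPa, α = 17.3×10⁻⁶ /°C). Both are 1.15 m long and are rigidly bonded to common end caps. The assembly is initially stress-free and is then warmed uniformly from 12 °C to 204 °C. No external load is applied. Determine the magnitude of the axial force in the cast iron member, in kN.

Equilibrium of a rigid end plate with no external load gives equal and opposite internal forces ±P in the two members. Since α_{stainless steel} > α_{cast iron}, heating drives the stainless steel into compression and the cast iron into tension.
Compatibility of the two members (thermal + elastic change equal): (α₁ − α₂)ΔT = P·[1/(A₁E₁) + 1/(A₂E₂)].
|α₁ − α₂|·ΔT = 6.3×10⁻⁶ × 192 = 0.00121.
1/(A₁E₁) + 1/(A₂E₂) = 1/(875×114×10³) + 1/(1350×198×10³) = 1.377×10⁻⁸ N⁻¹.
So P = 0.00121 / 1.377×10⁻⁸ = 87.87 kN.

P ≈ 87.9 kN (tensile in the cast iron)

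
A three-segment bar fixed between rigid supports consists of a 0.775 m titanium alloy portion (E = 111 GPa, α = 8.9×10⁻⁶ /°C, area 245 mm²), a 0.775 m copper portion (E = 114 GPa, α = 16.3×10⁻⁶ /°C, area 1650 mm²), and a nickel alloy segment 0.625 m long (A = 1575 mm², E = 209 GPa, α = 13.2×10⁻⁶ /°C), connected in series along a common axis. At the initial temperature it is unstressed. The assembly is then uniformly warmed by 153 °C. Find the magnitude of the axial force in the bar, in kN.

Free thermal expansion of the whole bar: Σ αᵢΔT Lᵢ = 8.9×10⁻⁶×153×775 + 16.3×10⁻⁶×153×775 + 13.2×10⁻⁶×153×625 = 4.25 mm.
The walls prevent any net length change, so an axial force P (same in every segment) develops. Compatibility: P · Σ Lᵢ/(AᵢEᵢ) = δ_free.
The series flexibility is Σ Lᵢ/(AᵢEᵢ) = 775/(245×111×10³) + 775/(1650×114×10³) + 625/(1575×209×10³) = 3.452×10⁻⁵ mm/N.
Hence P = δ_free / Σ(L/AE) = 4.25/3.452×10⁻⁵ = 123.1 kN (compressive).

P ≈ 123 kN (compressive)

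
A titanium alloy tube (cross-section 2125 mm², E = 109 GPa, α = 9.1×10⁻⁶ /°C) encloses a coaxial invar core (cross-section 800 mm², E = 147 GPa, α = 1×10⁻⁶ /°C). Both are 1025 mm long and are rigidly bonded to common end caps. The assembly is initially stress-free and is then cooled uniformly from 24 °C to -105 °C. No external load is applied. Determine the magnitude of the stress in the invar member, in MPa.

Both members must finish at the same length. With the larger α, the titanium alloy tends to over-contract; the plates restrain it, putting the titanium alloy in tension and the invar in compression. With no external load the two internal forces are equal and opposite, magnitude P.
Compatibility of the two members (thermal + elastic change equal): (α₁ − α₂)ΔT = P·[1/(A₁E₁) + 1/(A₂E₂)].
|α₁ − α₂|·ΔT = 8.1×10⁻⁶ × 129 = 0.001045.
1/(A₁E₁) + 1/(A₂E₂) = 1/(2125×109×10³) + 1/(800×147×10³) = 1.282×10⁻⁸ N⁻¹.
So P = 0.001045 / 1.282×10⁻⁸ = 81.5 kN.
σ_{invar} = P/A₂ = 81500/800 = 101.9 MPa, compressive.

σ ≈ 102 MPa (compressive)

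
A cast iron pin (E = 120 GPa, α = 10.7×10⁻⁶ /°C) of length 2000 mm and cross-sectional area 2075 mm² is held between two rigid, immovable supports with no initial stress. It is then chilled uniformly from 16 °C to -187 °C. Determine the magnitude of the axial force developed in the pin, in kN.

P ≈ 541 kN (tensile)

Full restraint means ε = 0, so the stress is σ = EαΔT = 120×10³ × 10.7×10⁻⁶ × 203 = 260.7 MPa.
Axial force P = σA = 260.7 × 2075 = 540900 N = 540.9 kN, tensile.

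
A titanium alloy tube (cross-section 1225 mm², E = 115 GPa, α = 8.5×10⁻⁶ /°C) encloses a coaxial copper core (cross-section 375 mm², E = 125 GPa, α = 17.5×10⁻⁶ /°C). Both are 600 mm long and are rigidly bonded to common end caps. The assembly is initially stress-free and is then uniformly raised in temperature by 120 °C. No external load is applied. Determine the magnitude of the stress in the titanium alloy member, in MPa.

σ ≈ 31 MPa (tensile)

Equilibrium of a rigid end plate with no external load gives equal and opposite internal forces ±P in the two members. Since α_{copper} > α_{titanium alloy}, heating drives the copper into compression and the titanium alloy into tension.
Setting the final lengths equal and cancelling L: (α₁ − α₂)ΔT = P/(A₁E₁) + P/(A₂E₂).
|α₁ − α₂|·ΔT = 9×10⁻⁶ × 120 = 0.00108.
1/(A₁E₁) + 1/(A₂E₂) = 1/(1225×115×10³) + 1/(375×125×10³) = 2.843×10⁻⁸ N⁻¹.
So P = 0.00108 / 2.843×10⁻⁸ = 37.99 kN.
σ_{titanium alloy} = P/A₁ = 37990/1225 = 31.01 MPa, tensile.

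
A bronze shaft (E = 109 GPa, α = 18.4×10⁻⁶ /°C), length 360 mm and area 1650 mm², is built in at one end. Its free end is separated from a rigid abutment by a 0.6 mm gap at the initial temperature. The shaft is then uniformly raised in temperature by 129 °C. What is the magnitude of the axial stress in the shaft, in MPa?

σ ≈ 77.1 MPa (compressive)

If the wall were absent the shaft would grow by αΔT L = 18.4×10⁻⁶ × 129 × 360 = 0.8545 mm.
After closing the 0.6 mm clearance, 0.8545 − 0.6 = 0.2545 mm of expansion remains to be suppressed by the wall.
That suppressed elongation corresponds to σ = E·Δ/L = 109×10³ × 0.2545/360 = 77.06 MPa.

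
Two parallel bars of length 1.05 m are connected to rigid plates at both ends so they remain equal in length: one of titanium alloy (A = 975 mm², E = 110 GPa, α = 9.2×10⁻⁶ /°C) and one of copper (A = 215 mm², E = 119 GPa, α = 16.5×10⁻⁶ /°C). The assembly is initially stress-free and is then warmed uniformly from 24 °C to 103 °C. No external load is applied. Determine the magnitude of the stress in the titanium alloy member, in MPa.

The copper has the larger α, so on heating it would change length more than the titanium alloy if both were free. The rigid plates force a common final length, so the copper is put into compression and the titanium alloy into tension, with equal and opposite forces P (no external load).
Compatibility of the two members (thermal + elastic change equal): (α₁ − α₂)ΔT = P·[1/(A₁E₁) + 1/(A₂E₂)].
|α₁ − α₂|·ΔT = 7.3×10⁻⁶ × 79 = 0.0005767.
1/(A₁E₁) + 1/(A₂E₂) = 1/(975×110×10³) + 1/(215×119×10³) = 4.841×10⁻⁸ N⁻¹.
So P = 0.0005767 / 4.841×10⁻⁸ = 11.91 kN.
σ_{titanium alloy} = P/A₁ = 11910/975 = 12.22 MPa, tensile.

σ ≈ 12.2 MPa (tensile)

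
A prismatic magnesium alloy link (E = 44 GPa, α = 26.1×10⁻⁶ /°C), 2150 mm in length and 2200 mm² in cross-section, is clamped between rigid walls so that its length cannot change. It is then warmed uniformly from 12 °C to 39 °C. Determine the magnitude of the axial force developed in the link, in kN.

With zero net strain, σ = E·αΔT = 44 GPa × 26.1×10⁻⁶ × 27 = 31.01 MPa.
Axial force P = σA = 31.01 × 2200 = 68210 N = 68.21 kN, compressive.

P ≈ 68.2 kN (compressive)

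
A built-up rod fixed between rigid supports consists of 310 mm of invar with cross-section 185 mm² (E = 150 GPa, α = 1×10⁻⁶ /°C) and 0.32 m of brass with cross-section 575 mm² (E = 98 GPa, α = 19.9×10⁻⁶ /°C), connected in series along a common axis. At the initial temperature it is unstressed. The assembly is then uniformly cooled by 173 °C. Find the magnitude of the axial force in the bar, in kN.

P ≈ 68.6 kN (tensile)

If the supports were absent, the total length change would be Σ αᵢΔT Lᵢ = 1×10⁻⁶×173×310 + 19.9×10⁻⁶×173×320 = 1.155 mm.
The rigid supports impose zero overall length change; the single axial force P common to all segments must satisfy P Σ Lᵢ/(AᵢEᵢ) = δ_free.
Σ Lᵢ/(AᵢEᵢ) = 310/(185×150×10³) + 320/(575×98×10³) = 1.685×10⁻⁵ mm/N.
P = 1.155 / 1.685×10⁻⁵ = 68560 N = 68.56 kN, tensile.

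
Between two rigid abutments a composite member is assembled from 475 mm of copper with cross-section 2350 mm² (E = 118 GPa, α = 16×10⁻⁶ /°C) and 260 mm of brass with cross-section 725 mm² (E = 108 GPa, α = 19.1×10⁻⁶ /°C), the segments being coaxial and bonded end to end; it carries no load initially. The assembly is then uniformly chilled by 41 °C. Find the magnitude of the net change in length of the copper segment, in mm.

|ΔL| ≈ 0.136 mm

Free thermal contraction of the whole bar: Σ αᵢΔT Lᵢ = 16×10⁻⁶×41×475 + 19.1×10⁻⁶×41×260 = 0.5152 mm.
Since the ends are fixed, an axial force P builds up, equal in every segment, with P · Σ Lᵢ/(AᵢEᵢ) = δ_free.
The series flexibility is Σ Lᵢ/(AᵢEᵢ) = 475/(2350×118×10³) + 260/(725×108×10³) = 5.034×10⁻⁶ mm/N.
P = 0.5152 / 5.034×10⁻⁶ = 102400 N = 102.4 kN, tensile.
For the copper segment, free thermal change = 16×10⁻⁶×41×475 = 0.3116 mm and elastic change from P = 102400×475/(2350×118×10³) = 0.1753 mm; these oppose, so the net change is 0.136 mm (segment shortens).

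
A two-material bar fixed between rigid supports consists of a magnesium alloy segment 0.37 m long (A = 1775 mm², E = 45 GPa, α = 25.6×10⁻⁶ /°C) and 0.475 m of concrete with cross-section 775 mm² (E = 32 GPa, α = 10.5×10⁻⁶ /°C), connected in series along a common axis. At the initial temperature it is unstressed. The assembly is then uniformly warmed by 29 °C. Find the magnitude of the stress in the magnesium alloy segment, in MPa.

If the supports were absent, the total length change would be Σ αᵢΔT Lᵢ = 25.6×10⁻⁶×29×370 + 10.5×10⁻⁶×29×475 = 0.4193 mm.
The rigid supports impose zero overall length change; the single axial force P common to all segments must satisfy P Σ Lᵢ/(AᵢEᵢ) = δ_free.
Σ Lᵢ/(AᵢEᵢ) = 370/(1775×45×10³) + 475/(775×32×10³) = 2.379×10⁻⁵ mm/N.
So P = 0.4193 / 2.379×10⁻⁵ = 17.63 kN, compressive.
σ_{magnesium alloy} = P / A = 17630 / 1775 = 9.932 MPa.

σ ≈ 9.93 MPa (compressive)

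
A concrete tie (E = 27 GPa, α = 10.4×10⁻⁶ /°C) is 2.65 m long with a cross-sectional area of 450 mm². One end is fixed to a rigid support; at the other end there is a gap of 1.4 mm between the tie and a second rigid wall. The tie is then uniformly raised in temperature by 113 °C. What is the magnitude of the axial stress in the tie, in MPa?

Unrestrained expansion: δ_free = αΔT L = 10.4×10⁻⁶ × 113 × 2650 = 3.114 mm.
This exceeds the 1.4 mm gap, so the wall pushes back. The portion of expansion that must be recovered elastically is δ_free − gap = 3.114 − 1.4 = 1.714 mm.
So σ = E(δ_free − g)/L = 27×10³ × 1.714/2650 = 17.47 MPa.

σ ≈ 17.5 MPa (compressive)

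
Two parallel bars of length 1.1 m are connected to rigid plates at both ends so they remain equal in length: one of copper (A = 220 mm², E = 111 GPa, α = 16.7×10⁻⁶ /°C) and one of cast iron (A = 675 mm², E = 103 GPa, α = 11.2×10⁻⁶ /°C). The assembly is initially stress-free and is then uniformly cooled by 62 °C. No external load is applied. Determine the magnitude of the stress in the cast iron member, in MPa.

The copper has the larger α, so on cooling it would change length more than the cast iron if both were free. The rigid plates force a common final length, so the copper is put into tension and the cast iron into compression, with equal and opposite forces P (no external load).
Setting the final lengths equal and cancelling L: (α₁ − α₂)ΔT = P/(A₁E₁) + P/(A₂E₂).
|α₁ − α₂|·ΔT = 5.5×10⁻⁶ × 62 = 0.000341.
1/(A₁E₁) + 1/(A₂E₂) = 1/(220×111×10³) + 1/(675×103×10³) = 5.533×10⁻⁸ N⁻¹.
P = 0.000341 / 5.533×10⁻⁸ = 6163 N = 6.163 kN.
σ_{cast iron} = P/A₂ = 6163/675 = 9.13 MPa, compressive.

σ ≈ 9.13 MPa (compressive)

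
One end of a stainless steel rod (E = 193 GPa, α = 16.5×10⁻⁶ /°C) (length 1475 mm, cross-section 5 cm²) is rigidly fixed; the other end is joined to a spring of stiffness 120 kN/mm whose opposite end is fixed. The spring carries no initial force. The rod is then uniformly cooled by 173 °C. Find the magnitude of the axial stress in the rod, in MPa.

σ ≈ 357 MPa (tensile)

If the spring were absent the rod would shorten by αΔT L = 16.5×10⁻⁶ × 173 × 1475 = 4.21 mm.
With a force P in the spring, the elastic change of the rod is PL/(AE) and that of the spring is P/k; compatibility requires their sum to equal δ_free.
So P = δ_free / [L/(AE) + 1/k] = 4.21 / [ 1475/(500×193×10³) + 1/(120×10³) ].
P = 4.21 / 2.362×10⁻⁵ = 178300 N.
σ = P/A = 178300/500 = 356.5 MPa.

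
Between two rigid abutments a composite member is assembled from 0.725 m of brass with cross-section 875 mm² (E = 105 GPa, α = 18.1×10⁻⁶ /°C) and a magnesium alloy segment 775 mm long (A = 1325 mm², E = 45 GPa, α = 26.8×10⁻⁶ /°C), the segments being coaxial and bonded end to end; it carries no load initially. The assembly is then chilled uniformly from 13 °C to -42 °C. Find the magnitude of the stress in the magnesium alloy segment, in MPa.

With the walls removed the bar would change length by δ_free = Σ αᵢΔT Lᵢ = 18.1×10⁻⁶×55×725 + 26.8×10⁻⁶×55×775 = 1.864 mm.
The rigid supports impose zero overall length change; the single axial force P common to all segments must satisfy P Σ Lᵢ/(AᵢEᵢ) = δ_free.
The series flexibility is Σ Lᵢ/(AᵢEᵢ) = 725/(875×105×10³) + 775/(1325×45×10³) = 2.089×10⁻⁵ mm/N.
So P = 1.864 / 2.089×10⁻⁵ = 89.24 kN, tensile.
σ_{magnesium alloy} = P / A = 89240 / 1325 = 67.35 MPa.

σ ≈ 67.3 MPa (tensile)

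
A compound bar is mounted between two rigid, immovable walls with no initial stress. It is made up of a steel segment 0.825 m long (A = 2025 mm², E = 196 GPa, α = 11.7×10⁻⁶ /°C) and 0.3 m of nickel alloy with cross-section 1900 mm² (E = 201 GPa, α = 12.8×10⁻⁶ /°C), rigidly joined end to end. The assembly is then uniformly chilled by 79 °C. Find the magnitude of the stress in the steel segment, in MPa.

With the walls removed the bar would change length by δ_free = Σ αᵢΔT Lᵢ = 11.7×10⁻⁶×79×825 + 12.8×10⁻⁶×79×300 = 1.066 mm.
Since the ends are fixed, an axial force P builds up, equal in every segment, with P · Σ Lᵢ/(AᵢEᵢ) = δ_free.
The series flexibility is Σ Lᵢ/(AᵢEᵢ) = 825/(2025×196×10³) + 300/(1900×201×10³) = 2.864×10⁻⁶ mm/N.
Hence P = δ_free / Σ(L/AE) = 1.066/2.864×10⁻⁶ = 372.2 kN (tensile).
σ_{steel} = P / A = 372200 / 2025 = 183.8 MPa.

σ ≈ 184 MPa (tensile)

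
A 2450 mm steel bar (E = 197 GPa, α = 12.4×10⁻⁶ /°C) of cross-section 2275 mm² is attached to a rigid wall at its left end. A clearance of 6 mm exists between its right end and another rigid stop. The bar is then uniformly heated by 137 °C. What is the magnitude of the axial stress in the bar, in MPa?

σ ≈ 0 MPa

If the wall were absent the bar would grow by αΔT L = 12.4×10⁻⁶ × 137 × 2450 = 4.162 mm.
Since δ_free = 4.16 mm is less than the 6 mm gap, the bar never touches the wall. No axial force develops.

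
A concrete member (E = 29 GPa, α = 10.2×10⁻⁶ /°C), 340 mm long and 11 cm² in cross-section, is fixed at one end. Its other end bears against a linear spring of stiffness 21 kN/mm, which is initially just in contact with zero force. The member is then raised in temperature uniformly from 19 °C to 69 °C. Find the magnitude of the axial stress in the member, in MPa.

σ ≈ 2.7 MPa (compressive)

Free thermal expansion: δ_free = αΔT L = 10.2×10⁻⁶ × 50 × 340 = 0.1734 mm.
With a force P in the spring, the elastic change of the member is PL/(AE) and that of the spring is P/k; compatibility requires their sum to equal δ_free.
P [ L/(AE) + 1/k ] = δ_free → P [ 340/(1100×29×10³) + 1/(21×10³) ] = 0.1734.
P = 0.1734 / 5.828×10⁻⁵ = 2975 N.
σ = P/A = 2975/1100 = 2.705 MPa.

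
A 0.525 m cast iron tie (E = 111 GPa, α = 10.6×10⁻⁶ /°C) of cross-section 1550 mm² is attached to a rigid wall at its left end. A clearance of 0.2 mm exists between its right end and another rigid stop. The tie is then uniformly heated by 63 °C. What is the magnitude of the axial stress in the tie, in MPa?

If the wall were absent the tie would grow by αΔT L = 10.6×10⁻⁶ × 63 × 525 = 0.3506 mm.
After closing the 0.2 mm clearance, 0.3506 − 0.2 = 0.1506 mm of expansion remains to be suppressed by the wall.
So σ = E(δ_free − g)/L = 111×10³ × 0.1506/525 = 31.84 MPa.

σ ≈ 31.8 MPa (compressive)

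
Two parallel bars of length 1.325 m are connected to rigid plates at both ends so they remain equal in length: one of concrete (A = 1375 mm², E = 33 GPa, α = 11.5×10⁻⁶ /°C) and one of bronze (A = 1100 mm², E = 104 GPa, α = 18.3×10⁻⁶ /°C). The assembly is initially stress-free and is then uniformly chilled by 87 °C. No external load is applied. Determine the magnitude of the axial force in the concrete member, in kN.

P ≈ 19.2 kN (compressive in the concrete)

The bronze has the larger α, so on cooling it would change length more than the concrete if both were free. The rigid plates force a common final length, so the bronze is put into tension and the concrete into compression, with equal and opposite forces P (no external load).
Setting the final lengths equal and cancelling L: (α₁ − α₂)ΔT = P/(A₁E₁) + P/(A₂E₂).
|α₁ − α₂|·ΔT = 6.8×10⁻⁶ × 87 = 0.0005916.
1/(A₁E₁) + 1/(A₂E₂) = 1/(1375×33×10³) + 1/(1100×104×10³) = 3.078×10⁻⁸ N⁻¹.
P = 0.0005916 / 3.078×10⁻⁸ = 19220 N = 19.22 kN.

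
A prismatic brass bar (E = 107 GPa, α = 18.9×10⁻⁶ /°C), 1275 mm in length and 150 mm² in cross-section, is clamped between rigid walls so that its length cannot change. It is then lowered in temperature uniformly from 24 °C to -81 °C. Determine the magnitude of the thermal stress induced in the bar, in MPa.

σ ≈ 212 MPa (tensile)

Because both ends are immovable the net strain is zero, and the suppressed thermal strain is αΔT = 18.9×10⁻⁶ × 105 = 1984.5×10⁻⁶.
Hence σ = E·αΔT = 107×10³ × 1984.5×10⁻⁶ = 212.3 MPa, tensile.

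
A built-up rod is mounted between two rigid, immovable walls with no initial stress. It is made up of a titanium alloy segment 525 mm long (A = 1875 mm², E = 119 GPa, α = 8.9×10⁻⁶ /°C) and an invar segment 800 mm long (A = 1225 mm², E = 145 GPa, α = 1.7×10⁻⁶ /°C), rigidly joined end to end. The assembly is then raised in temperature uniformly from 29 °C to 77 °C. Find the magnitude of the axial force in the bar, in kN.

P ≈ 42.2 kN (compressive)

With the walls removed the bar would change length by δ_free = Σ αᵢΔT Lᵢ = 8.9×10⁻⁶×48×525 + 1.7×10⁻⁶×48×800 = 0.2896 mm.
The rigid supports impose zero overall length change; the single axial force P common to all segments must satisfy P Σ Lᵢ/(AᵢEᵢ) = δ_free.
Σ Lᵢ/(AᵢEᵢ) = 525/(1875×119×10³) + 800/(1225×145×10³) = 6.857×10⁻⁶ mm/N.
Hence P = δ_free / Σ(L/AE) = 0.2896/6.857×10⁻⁶ = 42.23 kN (compressive).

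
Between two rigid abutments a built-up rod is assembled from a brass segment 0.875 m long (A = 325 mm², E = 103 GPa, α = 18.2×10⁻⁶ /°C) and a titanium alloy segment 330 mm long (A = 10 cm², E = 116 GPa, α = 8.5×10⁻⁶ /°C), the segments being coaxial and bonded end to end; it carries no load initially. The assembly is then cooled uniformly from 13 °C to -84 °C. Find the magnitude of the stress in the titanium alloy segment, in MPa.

σ ≈ 62.7 MPa (tensile)

Free thermal contraction of the whole bar: Σ αᵢΔT Lᵢ = 18.2×10⁻⁶×97×875 + 8.5×10⁻⁶×97×330 = 1.817 mm.
The walls prevent any net length change, so an axial force P (same in every segment) develops. Compatibility: P · Σ Lᵢ/(AᵢEᵢ) = δ_free.
The series flexibility is Σ Lᵢ/(AᵢEᵢ) = 875/(325×103×10³) + 330/(1000×116×10³) = 2.898×10⁻⁵ mm/N.
P = 1.817 / 2.898×10⁻⁵ = 62680 N = 62.68 kN, tensile.
σ_{titanium alloy} = P / A = 62680 / 1000 = 62.68 MPa.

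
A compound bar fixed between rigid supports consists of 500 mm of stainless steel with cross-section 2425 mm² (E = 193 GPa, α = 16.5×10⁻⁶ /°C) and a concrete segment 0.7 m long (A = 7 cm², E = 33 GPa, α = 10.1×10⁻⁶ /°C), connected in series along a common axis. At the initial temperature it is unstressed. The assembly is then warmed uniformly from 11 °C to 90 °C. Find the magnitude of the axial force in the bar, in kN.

With the walls removed the bar would change length by δ_free = Σ αᵢΔT Lᵢ = 16.5×10⁻⁶×79×500 + 10.1×10⁻⁶×79×700 = 1.21 mm.
The walls prevent any net length change, so an axial force P (same in every segment) develops. Compatibility: P · Σ Lᵢ/(AᵢEᵢ) = δ_free.
The series flexibility is Σ Lᵢ/(AᵢEᵢ) = 500/(2425×193×10³) + 700/(700×33×10³) = 3.137×10⁻⁵ mm/N.
P = 1.21 / 3.137×10⁻⁵ = 38580 N = 38.58 kN, compressive.

P ≈ 38.6 kN (compressive)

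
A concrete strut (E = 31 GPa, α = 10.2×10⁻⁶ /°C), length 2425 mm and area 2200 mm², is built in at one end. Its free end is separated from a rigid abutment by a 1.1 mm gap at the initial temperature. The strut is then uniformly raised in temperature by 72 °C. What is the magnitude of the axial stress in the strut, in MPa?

Unrestrained expansion: δ_free = αΔT L = 10.2×10⁻⁶ × 72 × 2425 = 1.781 mm.
The gap closes (δ_free > 1.1 mm) and the wall then resists a further 1.781 − 1.1 = 0.6809 mm of expansion.
Compatibility: PL/(AE) = 0.6809 mm, so σ = P/A = E × (0.6809/2425) = 8.705 MPa.

σ ≈ 8.7 MPa (compressive)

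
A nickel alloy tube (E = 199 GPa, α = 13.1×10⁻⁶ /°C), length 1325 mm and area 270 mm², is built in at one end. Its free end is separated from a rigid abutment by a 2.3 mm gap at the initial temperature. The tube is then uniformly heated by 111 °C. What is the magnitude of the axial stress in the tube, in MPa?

If the wall were absent the tube would grow by αΔT L = 13.1×10⁻⁶ × 111 × 1325 = 1.927 mm.
Since δ_free = 1.93 mm is less than the 2.3 mm gap, the tube never touches the wall. No axial force develops.

σ ≈ 0 MPa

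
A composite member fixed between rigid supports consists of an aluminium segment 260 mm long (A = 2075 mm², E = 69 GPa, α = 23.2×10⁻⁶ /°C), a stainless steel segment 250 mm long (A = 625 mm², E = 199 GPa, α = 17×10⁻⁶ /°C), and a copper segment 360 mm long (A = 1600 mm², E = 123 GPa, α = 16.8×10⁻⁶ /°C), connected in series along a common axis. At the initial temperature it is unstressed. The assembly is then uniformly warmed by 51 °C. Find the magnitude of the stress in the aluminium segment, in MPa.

With the walls removed the bar would change length by δ_free = Σ αᵢΔT Lᵢ = 23.2×10⁻⁶×51×260 + 17×10⁻⁶×51×250 + 16.8×10⁻⁶×51×360 = 0.8328 mm.
The walls prevent any net length change, so an axial force P (same in every segment) develops. Compatibility: P · Σ Lᵢ/(AᵢEᵢ) = δ_free.
Σ Lᵢ/(AᵢEᵢ) = 260/(2075×69×10³) + 250/(625×199×10³) + 360/(1600×123×10³) = 5.655×10⁻⁶ mm/N.
Hence P = δ_free / Σ(L/AE) = 0.8328/5.655×10⁻⁶ = 147.3 kN (compressive).
σ_{aluminium} = P / A = 147300 / 2075 = 70.97 MPa.

σ ≈ 71 MPa (compressive)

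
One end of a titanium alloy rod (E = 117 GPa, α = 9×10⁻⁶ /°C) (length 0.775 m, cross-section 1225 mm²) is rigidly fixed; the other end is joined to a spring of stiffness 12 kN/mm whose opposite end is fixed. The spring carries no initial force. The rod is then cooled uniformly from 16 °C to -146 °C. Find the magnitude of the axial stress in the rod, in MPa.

The unrestrained thermal change is αΔT L = 9×10⁻⁶ × 162 × 775 = 1.13 mm.
Let P be the tensile force in the spring. The rod extends elastically by PL/(AE) and the spring stretches by P/k; together these equal δ_free.
P [ L/(AE) + 1/k ] = δ_free → P [ 775/(1225×117×10³) + 1/(12×10³) ] = 1.13.
P = 1.13 / 8.874×10⁻⁵ = 12730 N.
σ = P/A = 12730/1225 = 10.39 MPa.

σ ≈ 10.4 MPa (tensile)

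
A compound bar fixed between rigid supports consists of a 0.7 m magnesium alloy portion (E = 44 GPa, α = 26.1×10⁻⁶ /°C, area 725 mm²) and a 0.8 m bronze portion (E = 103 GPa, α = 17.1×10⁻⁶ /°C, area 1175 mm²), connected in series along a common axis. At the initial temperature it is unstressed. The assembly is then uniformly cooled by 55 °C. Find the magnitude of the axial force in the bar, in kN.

With the walls removed the bar would change length by δ_free = Σ αᵢΔT Lᵢ = 26.1×10⁻⁶×55×700 + 17.1×10⁻⁶×55×800 = 1.757 mm.
Since the ends are fixed, an axial force P builds up, equal in every segment, with P · Σ Lᵢ/(AᵢEᵢ) = δ_free.
The series flexibility is Σ Lᵢ/(AᵢEᵢ) = 700/(725×44×10³) + 800/(1175×103×10³) = 2.855×10⁻⁵ mm/N.
P = 1.757 / 2.855×10⁻⁵ = 61540 N = 61.54 kN, tensile.

P ≈ 61.5 kN (tensile)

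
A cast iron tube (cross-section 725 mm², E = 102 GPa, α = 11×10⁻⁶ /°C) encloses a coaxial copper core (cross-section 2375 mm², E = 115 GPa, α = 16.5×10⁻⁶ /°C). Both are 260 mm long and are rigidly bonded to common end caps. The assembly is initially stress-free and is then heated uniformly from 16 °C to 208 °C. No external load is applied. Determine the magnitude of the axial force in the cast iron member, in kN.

Both members must finish at the same length. With the larger α, the copper tends to over-expand; the plates restrain it, putting the copper in compression and the cast iron in tension. With no external load the two internal forces are equal and opposite, magnitude P.
Setting the final lengths equal and cancelling L: (α₁ − α₂)ΔT = P/(A₁E₁) + P/(A₂E₂).
|α₁ − α₂|·ΔT = 5.5×10⁻⁶ × 192 = 0.001056.
1/(A₁E₁) + 1/(A₂E₂) = 1/(725×102×10³) + 1/(2375×115×10³) = 1.718×10⁻⁸ N⁻¹.
So P = 0.001056 / 1.718×10⁻⁸ = 61.45 kN.

P ≈ 61.5 kN (tensile in the cast iron)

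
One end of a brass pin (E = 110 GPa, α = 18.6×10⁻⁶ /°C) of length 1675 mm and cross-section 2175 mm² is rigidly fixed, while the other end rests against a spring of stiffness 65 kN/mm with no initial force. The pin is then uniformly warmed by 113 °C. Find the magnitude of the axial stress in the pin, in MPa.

σ ≈ 72.3 MPa (compressive)

Free thermal expansion: δ_free = αΔT L = 18.6×10⁻⁶ × 113 × 1675 = 3.521 mm.
Let P be the compressive force at the spring. The pin shortens elastically by PL/(AE) and the spring compresses by P/k; together these equal δ_free.
P [ L/(AE) + 1/k ] = δ_free → P [ 1675/(2175×110×10³) + 1/(65×10³) ] = 3.521.
P = 3.521 / 2.239×10⁻⁵ = 157300 N.
σ = P/A = 157300/2175 = 72.31 MPa.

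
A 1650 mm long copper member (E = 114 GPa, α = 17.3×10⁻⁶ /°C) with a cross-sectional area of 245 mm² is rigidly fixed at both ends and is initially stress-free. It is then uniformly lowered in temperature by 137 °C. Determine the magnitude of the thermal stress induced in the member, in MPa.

The supports are rigid, so the total axial strain is zero. The restrained thermal strain is ε = αΔT = 17.3×10⁻⁶ × 137 = 2370.1×10⁻⁶.
σ = EαΔT = 114×10³ × 17.3×10⁻⁶ × 137 = 270.2 MPa (tensile; the member is trying to contract).

σ ≈ 270 MPa (tensile)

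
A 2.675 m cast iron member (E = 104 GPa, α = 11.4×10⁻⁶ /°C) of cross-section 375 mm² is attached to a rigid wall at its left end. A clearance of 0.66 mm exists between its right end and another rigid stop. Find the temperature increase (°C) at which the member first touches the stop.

ΔT ≈ 21.6 °C

Contact occurs when the free expansion equals the gap: αΔT L = 0.66 mm.
So ΔT = g/(αL) = 0.66/(11.4×10⁻⁶ × 2675) = 21.64 °C.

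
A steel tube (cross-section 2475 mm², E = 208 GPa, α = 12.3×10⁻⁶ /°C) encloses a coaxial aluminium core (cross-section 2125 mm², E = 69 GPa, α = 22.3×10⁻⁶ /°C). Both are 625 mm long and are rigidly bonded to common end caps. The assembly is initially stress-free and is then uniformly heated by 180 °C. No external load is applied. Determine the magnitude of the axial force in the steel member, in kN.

P ≈ 205 kN (tensile in the steel)

Equilibrium of a rigid end plate with no external load gives equal and opposite internal forces ±P in the two members. Since α_{aluminium} > α_{steel}, heating drives the aluminium into compression and the steel into tension.
Setting the final lengths equal and cancelling L: (α₁ − α₂)ΔT = P/(A₁E₁) + P/(A₂E₂).
|α₁ − α₂|·ΔT = 10×10⁻⁶ × 180 = 0.0018.
1/(A₁E₁) + 1/(A₂E₂) = 1/(2475×208×10³) + 1/(2125×69×10³) = 8.763×10⁻⁹ N⁻¹.
P = 0.0018 / 8.763×10⁻⁹ = 205400 N = 205.4 kN.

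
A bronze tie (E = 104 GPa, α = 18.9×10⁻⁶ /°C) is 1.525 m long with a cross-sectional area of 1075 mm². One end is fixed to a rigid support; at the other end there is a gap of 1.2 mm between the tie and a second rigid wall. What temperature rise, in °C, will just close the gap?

Contact occurs when the free expansion equals the gap: αΔT L = 1.2 mm.
ΔT = 1.2 / (18.9×10⁻⁶ × 1525) = 41.63 °C.

ΔT ≈ 41.6 °C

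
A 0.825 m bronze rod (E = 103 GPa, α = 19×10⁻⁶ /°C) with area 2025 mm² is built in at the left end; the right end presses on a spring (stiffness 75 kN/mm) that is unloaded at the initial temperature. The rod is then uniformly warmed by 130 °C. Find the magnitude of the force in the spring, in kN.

Free thermal expansion: δ_free = αΔT L = 19×10⁻⁶ × 130 × 825 = 2.038 mm.
With a force P in the spring, the elastic change of the rod is PL/(AE) and that of the spring is P/k; compatibility requires their sum to equal δ_free.
P [ L/(AE) + 1/k ] = δ_free → P [ 825/(2025×103×10³) + 1/(75×10³) ] = 2.038.
P = 2.038 / 1.729×10⁻⁵ = 117900 N.

P ≈ 118 kN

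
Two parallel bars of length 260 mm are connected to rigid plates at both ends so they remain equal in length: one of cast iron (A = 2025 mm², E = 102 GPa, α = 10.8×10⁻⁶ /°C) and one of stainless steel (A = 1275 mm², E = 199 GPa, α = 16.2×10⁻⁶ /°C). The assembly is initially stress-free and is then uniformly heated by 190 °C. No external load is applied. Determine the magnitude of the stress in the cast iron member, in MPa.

Equilibrium of a rigid end plate with no external load gives equal and opposite internal forces ±P in the two members. Since α_{stainless steel} > α_{cast iron}, heating drives the stainless steel into compression and the cast iron into tension.
Setting the final lengths equal and cancelling L: (α₁ − α₂)ΔT = P/(A₁E₁) + P/(A₂E₂).
|α₁ − α₂|·ΔT = 5.4×10⁻⁶ × 190 = 0.001026.
1/(A₁E₁) + 1/(A₂E₂) = 1/(2025×102×10³) + 1/(1275×199×10³) = 8.783×10⁻⁹ N⁻¹.
So P = 0.001026 / 8.783×10⁻⁹ = 116.8 kN.
σ_{cast iron} = P/A₁ = 116800/2025 = 57.69 MPa, tensile.

σ ≈ 57.7 MPa (tensile)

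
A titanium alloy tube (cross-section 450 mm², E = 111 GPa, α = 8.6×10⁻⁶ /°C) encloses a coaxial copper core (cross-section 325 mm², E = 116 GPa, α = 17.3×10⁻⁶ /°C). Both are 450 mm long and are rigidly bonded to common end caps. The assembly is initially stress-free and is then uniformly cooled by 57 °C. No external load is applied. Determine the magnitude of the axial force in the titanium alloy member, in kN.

Equilibrium of a rigid end plate with no external load gives equal and opposite internal forces ±P in the two members. Since α_{copper} > α_{titanium alloy}, cooling drives the copper into tension and the titanium alloy into compression.
Equating the net (thermal + elastic) strains gives |α₁ − α₂|·ΔT = P·[1/(A₁E₁) + 1/(A₂E₂)].
|α₁ − α₂|·ΔT = 8.7×10⁻⁶ × 57 = 0.0004959.
1/(A₁E₁) + 1/(A₂E₂) = 1/(450×111×10³) + 1/(325×116×10³) = 4.655×10⁻⁸ N⁻¹.
So P = 0.0004959 / 4.655×10⁻⁸ = 10.65 kN.

P ≈ 10.7 kN (compressive in the titanium alloy)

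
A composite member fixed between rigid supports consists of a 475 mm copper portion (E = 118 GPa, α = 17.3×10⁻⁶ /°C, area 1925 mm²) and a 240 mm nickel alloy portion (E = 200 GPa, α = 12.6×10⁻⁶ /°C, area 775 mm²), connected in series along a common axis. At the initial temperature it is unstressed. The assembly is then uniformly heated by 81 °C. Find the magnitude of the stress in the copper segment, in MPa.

σ ≈ 130 MPa (compressive)

Free thermal expansion of the whole bar: Σ αᵢΔT Lᵢ = 17.3×10⁻⁶×81×475 + 12.6×10⁻⁶×81×240 = 0.9106 mm.
The walls prevent any net length change, so an axial force P (same in every segment) develops. Compatibility: P · Σ Lᵢ/(AᵢEᵢ) = δ_free.
Σ Lᵢ/(AᵢEᵢ) = 475/(1925×118×10³) + 240/(775×200×10³) = 3.64×10⁻⁶ mm/N.
P = 0.9106 / 3.64×10⁻⁶ = 250200 N = 250.2 kN, compressive.
σ_{copper} = P / A = 250200 / 1925 = 130 MPa.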